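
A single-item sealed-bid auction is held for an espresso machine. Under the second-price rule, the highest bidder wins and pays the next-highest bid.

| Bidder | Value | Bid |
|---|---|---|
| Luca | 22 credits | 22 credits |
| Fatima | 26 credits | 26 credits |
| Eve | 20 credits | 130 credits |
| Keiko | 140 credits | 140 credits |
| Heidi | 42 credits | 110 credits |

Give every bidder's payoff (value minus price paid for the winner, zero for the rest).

Sorted high to low: Keiko 140 credits; Eve 130 credits; Heidi 110 credits; Fatima 26 credits; Luca 22 credits.
Keiko has the top bid and wins; the price is the second-highest bid, 130 credits.
Keiko's payoff = 140 credits − 130 credits = 10 credits. All other bidders lose, so their payoff is 0.

Luca 0 credits, Fatima 0 credits, Eve 0 credits, Keiko 10 credits, Heidi 0 credits.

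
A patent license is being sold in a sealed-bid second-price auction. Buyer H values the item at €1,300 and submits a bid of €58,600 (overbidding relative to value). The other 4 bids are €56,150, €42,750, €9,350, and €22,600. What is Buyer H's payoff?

Highest competing bid: €56,150.
Buyer H's bid €58,600 is the highest overall, so Buyer H wins and pays the second-highest bid, €56,150.
Payoff = value − price = €1,300 − €56,150 = -€54,850.
Overbidding won the item at a price above value — truthful bidding would have avoided this loss.

-€54,850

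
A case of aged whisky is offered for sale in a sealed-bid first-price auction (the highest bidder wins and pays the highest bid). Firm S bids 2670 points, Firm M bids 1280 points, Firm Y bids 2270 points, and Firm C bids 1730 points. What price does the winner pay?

Sorted high to low: Firm S 2670 points > Firm Y 2270 points > Firm C 1730 points > Firm M 1280 points.
Firm S is the highest bidder, so Firm S wins.
Under the first-price rule, the price is the highest bid: 2670 points.

The winner pays 2670 points.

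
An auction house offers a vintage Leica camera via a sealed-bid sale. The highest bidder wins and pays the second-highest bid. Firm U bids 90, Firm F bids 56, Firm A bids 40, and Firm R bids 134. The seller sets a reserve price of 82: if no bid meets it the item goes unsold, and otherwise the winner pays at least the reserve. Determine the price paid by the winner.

Ordered from highest: Firm R 134, then Firm U 90, then Firm F 56, then Firm A 40.
Firm R has the highest bid, so Firm R wins.
The second-highest bid is 90, which exceeds the reserve, so that sets the price.

90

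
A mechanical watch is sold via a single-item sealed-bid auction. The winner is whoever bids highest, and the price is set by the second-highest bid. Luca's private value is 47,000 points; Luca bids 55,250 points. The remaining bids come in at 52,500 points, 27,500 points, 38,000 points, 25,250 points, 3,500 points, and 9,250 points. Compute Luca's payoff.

Luca's payoff: -5,500 points.

Highest competing bid: 52,500 points.
Luca's bid 55,250 points is the highest overall, so Luca wins and pays the second-highest bid, 52,500 points.
Payoff = value − price = 47,000 points − 52,500 points = -5,500 points.
Overbidding won the item at a price above value — truthful bidding would have avoided this loss.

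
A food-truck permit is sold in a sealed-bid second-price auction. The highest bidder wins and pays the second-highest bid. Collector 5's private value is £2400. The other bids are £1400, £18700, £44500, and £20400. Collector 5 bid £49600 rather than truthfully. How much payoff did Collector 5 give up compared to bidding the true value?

Payoff forgone: £42100.

The highest competing bid is £44500.
Bidding truthfully at £2400: the top bid is £44500 (a rival), so Collector 5 loses. Payoff = £0.
Bidding £49600: Collector 5 has the top bid, wins, and pays the second-highest bid £44500. Payoff = £2400 − £44500 = -£42100.
Regret = truthful payoff − actual payoff = £0 − -£42100 = £42100.
Deviating from a truthful bid can only lose payoff in a second-price auction — never gain.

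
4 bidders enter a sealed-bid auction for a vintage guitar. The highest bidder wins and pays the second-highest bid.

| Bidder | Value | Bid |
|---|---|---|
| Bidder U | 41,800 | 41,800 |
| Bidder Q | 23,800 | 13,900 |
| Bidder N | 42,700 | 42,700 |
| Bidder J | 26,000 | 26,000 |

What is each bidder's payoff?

Bidder U 0, Bidder Q 0, Bidder N 900, Bidder J 0.

Ordered from highest: Bidder N 42,700; Bidder U 41,800; Bidder J 26,000; Bidder Q 13,900.
Bidder N has the top bid and wins; the price is the second-highest bid, 41,800.
Bidder N's payoff = 42,700 − 41,800 = 900. All other bidders lose, so their payoff is 0.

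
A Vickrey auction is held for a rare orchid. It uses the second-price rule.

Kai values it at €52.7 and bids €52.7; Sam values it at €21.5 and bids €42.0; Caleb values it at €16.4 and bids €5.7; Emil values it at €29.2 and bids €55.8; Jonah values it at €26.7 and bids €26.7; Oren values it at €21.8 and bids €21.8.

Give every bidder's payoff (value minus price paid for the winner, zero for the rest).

Bids in descending order: Emil €55.8 > Kai €52.7 > Sam €42.0 > Jonah €26.7 > Oren €21.8 > Caleb €5.7.
Emil has the top bid and wins; the price is the second-highest bid, €52.7.
Emil's payoff = €29.2 − €52.7 = -€23.5. All other bidders lose, so their payoff is 0.

Kai €0.0, Sam €0.0, Caleb €0.0, Emil -€23.5, Jonah €0.0, Oren €0.0.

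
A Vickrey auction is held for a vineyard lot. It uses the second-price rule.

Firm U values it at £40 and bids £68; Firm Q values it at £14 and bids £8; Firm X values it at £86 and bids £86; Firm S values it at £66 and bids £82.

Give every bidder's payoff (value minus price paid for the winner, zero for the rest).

Payoffs: Firm U £0, Firm Q £0, Firm X £4, Firm S £0.

Sorted high to low: Firm X £86 > Firm S £82 > Firm U £68 > Firm Q £8.
Firm X has the top bid and wins; the price is the second-highest bid, £82.
Firm X's payoff = £86 − £82 = £4. All other bidders lose, so their payoff is 0.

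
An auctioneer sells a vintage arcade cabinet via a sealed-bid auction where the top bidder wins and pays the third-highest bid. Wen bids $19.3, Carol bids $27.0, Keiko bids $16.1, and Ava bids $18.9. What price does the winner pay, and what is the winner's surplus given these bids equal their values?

The winner pays $18.9 for a surplus of $8.1.

Ordered from highest: Carol $27.0; Wen $19.3; Ava $18.9; Keiko $16.1.
Carol is the highest bidder, so Carol wins.
Under the third-price rule, the price is the third-highest bid: $18.9.
Surplus = $27.0 − $18.9 = $8.1.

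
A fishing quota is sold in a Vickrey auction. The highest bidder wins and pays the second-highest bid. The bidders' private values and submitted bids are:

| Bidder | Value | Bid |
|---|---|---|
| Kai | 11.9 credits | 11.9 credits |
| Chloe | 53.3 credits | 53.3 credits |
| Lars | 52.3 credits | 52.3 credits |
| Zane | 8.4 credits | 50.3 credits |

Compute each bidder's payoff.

Payoffs: Kai 0.0 credits, Chloe 1.0 credits, Lars 0.0 credits, Zane 0.0 credits.

Ranking the bids: Chloe 53.3 credits; Lars 52.3 credits; Zane 50.3 credits; Kai 11.9 credits.
Chloe has the top bid and wins; the price is the second-highest bid, 52.3 credits.
Chloe's payoff = 53.3 credits − 52.3 credits = 1.0 credits. All other bidders lose, so their payoff is 0.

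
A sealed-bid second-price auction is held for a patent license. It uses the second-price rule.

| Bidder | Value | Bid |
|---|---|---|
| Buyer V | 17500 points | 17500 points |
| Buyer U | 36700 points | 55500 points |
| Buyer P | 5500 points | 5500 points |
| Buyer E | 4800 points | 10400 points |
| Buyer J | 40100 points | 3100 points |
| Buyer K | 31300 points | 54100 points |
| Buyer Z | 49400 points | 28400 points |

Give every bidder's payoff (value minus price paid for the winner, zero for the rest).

Buyer V 0 points, Buyer U -17400 points, Buyer P 0 points, Buyer E 0 points, Buyer J 0 points, Buyer K 0 points, Buyer Z 0 points.

Ranking the bids: Buyer U 55500 points, then Buyer K 54100 points, then Buyer Z 28400 points, then Buyer V 17500 points, then Buyer E 10400 points, then Buyer P 5500 points, then Buyer J 3100 points.
Buyer U has the top bid and wins; the price is the second-highest bid, 54100 points.
Buyer U's payoff = 36700 points − 54100 points = -17400 points. All other bidders lose, so their payoff is 0.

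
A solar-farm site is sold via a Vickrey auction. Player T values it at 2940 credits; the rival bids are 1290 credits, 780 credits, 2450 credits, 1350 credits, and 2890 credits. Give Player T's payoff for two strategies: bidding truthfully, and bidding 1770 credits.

The highest competing bid is 2890 credits.
Bidding truthfully at 2940 credits: Player T has the top bid, wins, and pays the second-highest bid 2890 credits. Payoff = 2940 credits − 2890 credits = 50 credits.
Bidding 1770 credits: the top bid is 2890 credits (a rival), so Player T loses. Payoff = 0 credits.

(a) 50 credits  (b) 0 credits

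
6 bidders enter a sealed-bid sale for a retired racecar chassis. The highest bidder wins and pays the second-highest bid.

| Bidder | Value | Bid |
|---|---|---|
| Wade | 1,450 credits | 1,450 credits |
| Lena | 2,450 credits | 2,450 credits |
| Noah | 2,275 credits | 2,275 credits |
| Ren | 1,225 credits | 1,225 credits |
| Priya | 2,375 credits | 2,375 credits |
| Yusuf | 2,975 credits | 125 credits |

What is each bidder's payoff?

Wade 0 credits, Lena 75 credits, Noah 0 credits, Ren 0 credits, Priya 0 credits, Yusuf 0 credits.

Sorted high to low: Lena 2,450 credits; Priya 2,375 credits; Noah 2,275 credits; Wade 1,450 credits; Ren 1,225 credits; Yusuf 125 credits.
Lena has the top bid and wins; the price is the second-highest bid, 2,375 credits.
Lena's payoff = 2,450 credits − 2,375 credits = 75 credits. All other bidders lose, so their payoff is 0.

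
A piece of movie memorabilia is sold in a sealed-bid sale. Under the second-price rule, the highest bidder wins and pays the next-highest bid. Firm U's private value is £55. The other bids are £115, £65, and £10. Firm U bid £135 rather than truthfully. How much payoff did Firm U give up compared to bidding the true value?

The highest competing bid is £115.
Bidding truthfully at £55: the top bid is £115 (a rival), so Firm U loses. Payoff = £0.
Bidding £135: Firm U has the top bid, wins, and pays the second-highest bid £115. Payoff = £55 − £115 = -£60.
Regret = truthful payoff − actual payoff = £0 − -£60 = £60.

£60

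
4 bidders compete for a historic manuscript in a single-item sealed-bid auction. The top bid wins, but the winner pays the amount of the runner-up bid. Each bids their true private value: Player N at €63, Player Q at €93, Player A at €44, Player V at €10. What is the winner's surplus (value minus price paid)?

Winner's surplus: €30.

Ordered from highest: Player Q €93, then Player N €63, then Player A €44, then Player V €10.
Player Q wins with the top bid and pays the second-highest, €63.
Surplus = €93 − €63 = €30.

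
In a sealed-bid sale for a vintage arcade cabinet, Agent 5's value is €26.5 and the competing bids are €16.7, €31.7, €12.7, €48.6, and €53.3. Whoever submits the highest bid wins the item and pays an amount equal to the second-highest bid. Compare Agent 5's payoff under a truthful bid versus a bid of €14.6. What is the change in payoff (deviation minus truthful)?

€0.0

The highest competing bid is €53.3.
Bidding truthfully at €26.5: the top bid is €53.3 (a rival), so Agent 5 loses. Payoff = €0.0.
Bidding €14.6: the top bid is €53.3 (a rival), so Agent 5 loses. Payoff = €0.0.
Change = €0.0 − €0.0 = €0.0.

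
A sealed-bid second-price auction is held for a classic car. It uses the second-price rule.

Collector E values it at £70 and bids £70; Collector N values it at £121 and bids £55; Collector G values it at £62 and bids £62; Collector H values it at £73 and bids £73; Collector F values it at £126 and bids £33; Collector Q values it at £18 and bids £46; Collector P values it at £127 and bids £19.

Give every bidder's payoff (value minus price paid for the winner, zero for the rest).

Bids in descending order: Collector H £73 > Collector E £70 > Collector G £62 > Collector N £55 > Collector Q £46 > Collector F £33 > Collector P £19.
Collector H has the top bid and wins; the price is the second-highest bid, £70.
Collector H's payoff = £73 − £70 = £3. All other bidders lose, so their payoff is 0.

Collector E £0, Collector N £0, Collector G £0, Collector H £3, Collector F £0, Collector Q £0, Collector P £0.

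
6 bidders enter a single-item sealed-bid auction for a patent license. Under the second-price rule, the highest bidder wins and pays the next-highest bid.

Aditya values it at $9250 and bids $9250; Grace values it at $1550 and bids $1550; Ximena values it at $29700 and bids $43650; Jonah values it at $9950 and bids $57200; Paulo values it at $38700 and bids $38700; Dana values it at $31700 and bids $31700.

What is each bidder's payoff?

Ordered from highest: Jonah $57200; Ximena $43650; Paulo $38700; Dana $31700; Aditya $9250; Grace $1550.
Jonah has the top bid and wins; the price is the second-highest bid, $43650.
Jonah's payoff = $9950 − $43650 = -$33700. All other bidders lose, so their payoff is 0.

Aditya $0, Grace $0, Ximena $0, Jonah -$33700, Paulo $0, Dana $0.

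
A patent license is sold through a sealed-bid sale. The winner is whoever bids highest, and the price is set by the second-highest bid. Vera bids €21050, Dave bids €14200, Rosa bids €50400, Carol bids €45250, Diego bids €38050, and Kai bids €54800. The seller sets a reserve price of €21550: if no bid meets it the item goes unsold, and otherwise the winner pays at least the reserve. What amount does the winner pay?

The winner pays €50400.

Bids in descending order: Kai €54800 > Rosa €50400 > Carol €45250 > Diego €38050 > Vera €21050 > Dave €14200.
Kai has the highest bid, so Kai wins.
The second-highest bid is €50400, which exceeds the reserve, so that sets the price.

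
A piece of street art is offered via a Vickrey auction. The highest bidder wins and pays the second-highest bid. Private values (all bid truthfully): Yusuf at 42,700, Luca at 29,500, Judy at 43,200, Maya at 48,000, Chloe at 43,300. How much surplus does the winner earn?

Ranking the bids: Maya 48,000 > Chloe 43,300 > Judy 43,200 > Yusuf 42,700 > Luca 29,500.
Maya wins with the top bid and pays the second-highest, 43,300.
Surplus = 48,000 − 43,300 = 4,700.

4,700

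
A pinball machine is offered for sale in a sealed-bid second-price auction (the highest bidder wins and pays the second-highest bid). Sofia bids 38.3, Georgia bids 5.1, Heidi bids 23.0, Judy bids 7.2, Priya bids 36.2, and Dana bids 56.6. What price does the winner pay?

Price paid: 38.3.

Bids in descending order: Dana 56.6, then Sofia 38.3, then Priya 36.2, then Heidi 23.0, then Judy 7.2, then Georgia 5.1.
Dana is the highest bidder, so Dana wins.
Under the second-price rule, the price is the second-highest bid: 38.3.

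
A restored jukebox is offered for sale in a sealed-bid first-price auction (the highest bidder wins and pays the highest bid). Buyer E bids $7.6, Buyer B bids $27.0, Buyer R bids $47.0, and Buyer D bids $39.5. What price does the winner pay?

The winner pays $47.0.

Bids in descending order: Buyer R $47.0; Buyer D $39.5; Buyer B $27.0; Buyer E $7.6.
Buyer R is the highest bidder, so Buyer R wins.
Under the first-price rule, the price is the highest bid: $47.0.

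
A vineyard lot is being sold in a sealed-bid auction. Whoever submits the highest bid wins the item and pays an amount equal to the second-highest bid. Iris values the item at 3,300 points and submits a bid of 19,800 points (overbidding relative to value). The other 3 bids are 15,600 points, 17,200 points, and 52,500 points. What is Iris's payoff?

Iris's payoff: 0 points.

Highest competing bid: 52,500 points.
Iris's bid 19,800 points is not the highest, so Iris loses, pays nothing, and earns zero payoff.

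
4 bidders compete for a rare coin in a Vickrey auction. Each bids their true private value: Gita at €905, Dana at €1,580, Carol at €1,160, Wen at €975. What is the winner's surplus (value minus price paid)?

Bids in descending order: Dana €1,580 > Carol €1,160 > Wen €975 > Gita €905.
Dana wins with the top bid and pays the second-highest, €1,160.
Surplus = €1,580 − €1,160 = €420.

Surplus = €420.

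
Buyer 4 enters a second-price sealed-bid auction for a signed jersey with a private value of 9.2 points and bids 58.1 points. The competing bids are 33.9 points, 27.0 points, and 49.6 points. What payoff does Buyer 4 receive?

Payoff = -40.4 points.

Highest competing bid: 49.6 points.
Buyer 4's bid 58.1 points is the highest overall, so Buyer 4 wins and pays the second-highest bid, 49.6 points.
Payoff = value − price = 9.2 points − 49.6 points = -40.4 points.
Overbidding won the item at a price above value — truthful bidding would have avoided this loss.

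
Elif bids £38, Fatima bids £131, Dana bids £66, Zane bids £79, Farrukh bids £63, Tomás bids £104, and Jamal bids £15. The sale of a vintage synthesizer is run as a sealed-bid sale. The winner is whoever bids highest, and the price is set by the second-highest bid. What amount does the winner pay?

£104

Bids in descending order: Fatima £131, then Tomás £104, then Zane £79, then Dana £66, then Farrukh £63, then Elif £38, then Jamal £15.
Fatima has the highest bid, so Fatima wins.
The second-highest bid is £104, so that is what Fatima pays.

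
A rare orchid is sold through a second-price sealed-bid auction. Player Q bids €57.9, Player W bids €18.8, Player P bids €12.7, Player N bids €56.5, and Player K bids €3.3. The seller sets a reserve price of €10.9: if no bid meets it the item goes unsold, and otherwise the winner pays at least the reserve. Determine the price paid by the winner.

€56.5

Ranking the bids: Player Q €57.9; Player N €56.5; Player W €18.8; Player P €12.7; Player K €3.3.
Player Q has the highest bid, so Player Q wins.
The second-highest bid is €56.5, which exceeds the reserve, so that sets the price.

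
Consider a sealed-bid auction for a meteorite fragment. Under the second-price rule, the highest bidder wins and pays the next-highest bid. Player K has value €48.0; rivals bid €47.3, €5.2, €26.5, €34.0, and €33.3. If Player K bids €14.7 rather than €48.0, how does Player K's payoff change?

-€0.7

The highest competing bid is €47.3.
Bidding truthfully at €48.0: Player K has the top bid, wins, and pays the second-highest bid €47.3. Payoff = €48.0 − €47.3 = €0.7.
Bidding €14.7: the top bid is €47.3 (a rival), so Player K loses. Payoff = €0.0.
Change = €0.0 − €0.7 = -€0.7.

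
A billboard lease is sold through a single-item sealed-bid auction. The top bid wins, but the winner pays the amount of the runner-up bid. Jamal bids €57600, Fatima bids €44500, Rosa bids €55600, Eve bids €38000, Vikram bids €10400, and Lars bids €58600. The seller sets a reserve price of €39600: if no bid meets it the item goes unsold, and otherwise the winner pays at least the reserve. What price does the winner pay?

The winner pays €57600.

Ordered from highest: Lars €58600 > Jamal €57600 > Rosa €55600 > Fatima €44500 > Eve €38000 > Vikram €10400.
Lars has the highest bid, so Lars wins.
The second-highest bid is €57600, which exceeds the reserve, so that sets the price.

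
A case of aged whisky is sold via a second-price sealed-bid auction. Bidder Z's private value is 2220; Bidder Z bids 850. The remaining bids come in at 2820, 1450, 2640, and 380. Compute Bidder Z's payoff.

Highest competing bid: 2820.
Bidder Z's bid 850 is not the highest, so Bidder Z loses, pays nothing, and earns zero payoff.

Payoff = 0.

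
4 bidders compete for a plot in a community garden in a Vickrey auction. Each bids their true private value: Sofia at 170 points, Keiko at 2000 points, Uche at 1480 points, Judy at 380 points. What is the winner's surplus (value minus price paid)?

Ordered from highest: Keiko 2000 points > Uche 1480 points > Judy 380 points > Sofia 170 points.
Keiko wins with the top bid and pays the second-highest, 1480 points.
Surplus = 2000 points − 1480 points = 520 points.

Surplus = 520 points.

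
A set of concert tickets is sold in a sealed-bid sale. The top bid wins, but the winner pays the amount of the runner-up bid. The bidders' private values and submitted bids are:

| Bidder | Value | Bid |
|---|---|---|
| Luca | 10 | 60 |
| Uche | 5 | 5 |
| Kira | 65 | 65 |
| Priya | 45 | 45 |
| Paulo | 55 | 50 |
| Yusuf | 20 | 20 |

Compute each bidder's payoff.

Payoffs: Luca 0, Uche 0, Kira 5, Priya 0, Paulo 0, Yusuf 0.

Sorted high to low: Kira 65; Luca 60; Paulo 50; Priya 45; Yusuf 20; Uche 5.
Kira has the top bid and wins; the price is the second-highest bid, 60.
Kira's payoff = 65 − 60 = 5. All other bidders lose, so their payoff is 0.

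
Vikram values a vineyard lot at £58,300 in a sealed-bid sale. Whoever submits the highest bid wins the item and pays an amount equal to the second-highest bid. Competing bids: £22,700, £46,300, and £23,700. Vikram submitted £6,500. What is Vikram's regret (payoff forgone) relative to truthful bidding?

Regret: £12,000.

The highest competing bid is £46,300.
Bidding truthfully at £58,300: Vikram has the top bid, wins, and pays the second-highest bid £46,300. Payoff = £58,300 − £46,300 = £12,000.
Bidding £6,500: the top bid is £46,300 (a rival), so Vikram loses. Payoff = £0.
Regret = truthful payoff − actual payoff = £12,000 − £0 = £12,000.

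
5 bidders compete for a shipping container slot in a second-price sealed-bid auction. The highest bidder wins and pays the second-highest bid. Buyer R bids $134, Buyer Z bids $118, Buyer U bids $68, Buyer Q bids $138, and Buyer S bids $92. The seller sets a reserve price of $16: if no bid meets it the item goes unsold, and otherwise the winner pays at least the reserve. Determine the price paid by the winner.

Price paid: $134.

Sorted high to low: Buyer Q $138, then Buyer R $134, then Buyer Z $118, then Buyer S $92, then Buyer U $68.
Buyer Q has the highest bid, so Buyer Q wins.
The second-highest bid is $134, which exceeds the reserve, so that sets the price.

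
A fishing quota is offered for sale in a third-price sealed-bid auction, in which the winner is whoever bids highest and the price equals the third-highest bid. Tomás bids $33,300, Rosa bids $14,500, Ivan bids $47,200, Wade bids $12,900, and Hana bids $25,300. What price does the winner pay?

$25,300

Ranking the bids: Ivan $47,200; Tomás $33,300; Hana $25,300; Rosa $14,500; Wade $12,900.
Ivan is the highest bidder, so Ivan wins.
Under the third-price rule, the price is the third-highest bid: $25,300.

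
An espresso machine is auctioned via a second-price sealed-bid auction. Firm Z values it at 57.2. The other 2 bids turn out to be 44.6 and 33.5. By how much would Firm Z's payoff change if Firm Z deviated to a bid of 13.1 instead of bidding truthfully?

The highest competing bid is 44.6.
Bidding truthfully at 57.2: Firm Z has the top bid, wins, and pays the second-highest bid 44.6. Payoff = 57.2 − 44.6 = 12.6.
Bidding 13.1: the top bid is 44.6 (a rival), so Firm Z loses. Payoff = 0.0.
Change = 0.0 − 12.6 = -12.6.
This is the dominant-strategy logic: truthful bidding weakly beats any alternative.

Payoff change: -12.6.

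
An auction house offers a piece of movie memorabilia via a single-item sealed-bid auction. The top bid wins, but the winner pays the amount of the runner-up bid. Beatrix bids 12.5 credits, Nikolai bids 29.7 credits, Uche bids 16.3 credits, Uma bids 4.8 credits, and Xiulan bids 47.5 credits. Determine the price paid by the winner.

29.7 credits

Ranking the bids: Xiulan 47.5 credits > Nikolai 29.7 credits > Uche 16.3 credits > Beatrix 12.5 credits > Uma 4.8 credits.
Xiulan has the highest bid, so Xiulan wins.
The second-highest bid is 29.7 credits, so that is what Xiulan pays.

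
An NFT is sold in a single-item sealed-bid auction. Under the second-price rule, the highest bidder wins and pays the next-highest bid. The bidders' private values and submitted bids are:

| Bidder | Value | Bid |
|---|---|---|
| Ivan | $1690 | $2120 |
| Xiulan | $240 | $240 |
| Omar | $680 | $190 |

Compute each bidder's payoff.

Ivan $1450, Xiulan $0, Omar $0.

Sorted high to low: Ivan $2120 > Xiulan $240 > Omar $190.
Ivan has the top bid and wins; the price is the second-highest bid, $240.
Ivan's payoff = $1690 − $240 = $1450. All other bidders lose, so their payoff is 0.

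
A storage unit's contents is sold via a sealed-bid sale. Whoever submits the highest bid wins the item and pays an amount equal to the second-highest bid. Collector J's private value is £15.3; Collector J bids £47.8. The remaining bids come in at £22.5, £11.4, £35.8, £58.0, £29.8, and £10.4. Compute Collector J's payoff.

Collector J's payoff: £0.0.

Highest competing bid: £58.0.
Collector J's bid £47.8 is not the highest, so Collector J loses, pays nothing, and earns zero payoff.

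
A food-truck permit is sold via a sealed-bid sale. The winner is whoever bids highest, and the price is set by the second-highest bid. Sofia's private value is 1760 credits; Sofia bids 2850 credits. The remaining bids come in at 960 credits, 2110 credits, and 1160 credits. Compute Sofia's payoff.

-350 credits

Highest competing bid: 2110 credits.
Sofia's bid 2850 credits is the highest overall, so Sofia wins and pays the second-highest bid, 2110 credits.
Payoff = value − price = 1760 credits − 2110 credits = -350 credits.
Overbidding won the item at a price above value — truthful bidding would have avoided this loss.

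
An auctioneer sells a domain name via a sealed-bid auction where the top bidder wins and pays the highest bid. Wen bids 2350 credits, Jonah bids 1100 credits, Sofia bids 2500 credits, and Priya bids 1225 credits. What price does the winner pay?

The winner pays 2500 credits.

Ordered from highest: Sofia 2500 credits; Wen 2350 credits; Priya 1225 credits; Jonah 1100 credits.
Sofia is the highest bidder, so Sofia wins.
Under the first-price rule, the price is the highest bid: 2500 credits.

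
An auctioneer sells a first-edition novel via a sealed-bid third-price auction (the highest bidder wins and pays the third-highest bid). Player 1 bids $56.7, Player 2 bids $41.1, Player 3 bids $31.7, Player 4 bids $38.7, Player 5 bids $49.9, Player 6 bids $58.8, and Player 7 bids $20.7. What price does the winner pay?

Price paid: $49.9.

Bids in descending order: Player 6 $58.8; Player 1 $56.7; Player 5 $49.9; Player 2 $41.1; Player 4 $38.7; Player 3 $31.7; Player 7 $20.7.
Player 6 is the highest bidder, so Player 6 wins.
Under the third-price rule, the price is the third-highest bid: $49.9.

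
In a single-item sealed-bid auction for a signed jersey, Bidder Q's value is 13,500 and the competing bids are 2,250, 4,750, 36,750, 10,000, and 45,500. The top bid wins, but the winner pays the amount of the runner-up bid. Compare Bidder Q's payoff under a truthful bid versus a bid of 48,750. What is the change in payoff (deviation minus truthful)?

The highest competing bid is 45,500.
Bidding truthfully at 13,500: the top bid is 45,500 (a rival), so Bidder Q loses. Payoff = 0.
Bidding 48,750: Bidder Q has the top bid, wins, and pays the second-highest bid 45,500. Payoff = 13,500 − 45,500 = -32,000.
Change = -32,000 − 0 = -32,000.

Payoff change: -32,000.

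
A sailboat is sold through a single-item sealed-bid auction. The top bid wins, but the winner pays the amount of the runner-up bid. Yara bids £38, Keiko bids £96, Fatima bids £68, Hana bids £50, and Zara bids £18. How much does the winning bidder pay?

Bids in descending order: Keiko £96, then Fatima £68, then Hana £50, then Yara £38, then Zara £18.
Keiko has the highest bid, so Keiko wins.
The second-highest bid is £68, so that is what Keiko pays.

£68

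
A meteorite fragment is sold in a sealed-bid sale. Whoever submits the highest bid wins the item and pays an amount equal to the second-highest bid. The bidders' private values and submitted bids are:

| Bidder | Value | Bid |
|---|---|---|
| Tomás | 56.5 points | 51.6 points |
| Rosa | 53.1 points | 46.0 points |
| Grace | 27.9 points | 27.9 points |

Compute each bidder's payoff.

Tomás 10.5 points, Rosa 0.0 points, Grace 0.0 points.

Ordered from highest: Tomás 51.6 points; Rosa 46.0 points; Grace 27.9 points.
Tomás has the top bid and wins; the price is the second-highest bid, 46.0 points.
Tomás's payoff = 56.5 points − 46.0 points = 10.5 points. All other bidders lose, so their payoff is 0.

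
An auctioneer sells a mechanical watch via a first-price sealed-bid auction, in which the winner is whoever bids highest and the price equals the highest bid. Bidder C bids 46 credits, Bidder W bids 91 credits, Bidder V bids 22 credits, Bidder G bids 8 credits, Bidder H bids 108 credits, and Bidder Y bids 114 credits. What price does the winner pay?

Sorted high to low: Bidder Y 114 credits, then Bidder H 108 credits, then Bidder W 91 credits, then Bidder C 46 credits, then Bidder V 22 credits, then Bidder G 8 credits.
Bidder Y is the highest bidder, so Bidder Y wins.
Under the first-price rule, the price is the highest bid: 114 credits.

114 credits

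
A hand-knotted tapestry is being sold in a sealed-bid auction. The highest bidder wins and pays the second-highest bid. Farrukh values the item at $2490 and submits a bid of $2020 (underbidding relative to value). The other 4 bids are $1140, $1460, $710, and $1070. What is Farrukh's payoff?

Payoff = $1030.

Highest competing bid: $1460.
Farrukh's bid $2020 is the highest overall, so Farrukh wins and pays the second-highest bid, $1460.
Payoff = value − price = $2490 − $1460 = $1030.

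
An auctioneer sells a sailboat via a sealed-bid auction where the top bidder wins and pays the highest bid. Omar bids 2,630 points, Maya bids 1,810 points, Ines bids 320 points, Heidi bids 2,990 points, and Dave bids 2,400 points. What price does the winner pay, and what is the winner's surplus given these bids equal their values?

Price 2,990 points; surplus 0 points.

Bids in descending order: Heidi 2,990 points; Omar 2,630 points; Dave 2,400 points; Maya 1,810 points; Ines 320 points.
Heidi is the highest bidder, so Heidi wins.
Under the first-price rule, the price is the highest bid: 2,990 points.
Surplus = 2,990 points − 2,990 points = 0 points.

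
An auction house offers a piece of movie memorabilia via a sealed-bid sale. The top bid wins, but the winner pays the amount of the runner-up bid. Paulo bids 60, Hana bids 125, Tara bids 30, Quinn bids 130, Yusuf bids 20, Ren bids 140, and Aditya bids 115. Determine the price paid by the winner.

The winner pays 130.

Bids in descending order: Ren 140, then Quinn 130, then Hana 125, then Aditya 115, then Paulo 60, then Tara 30, then Yusuf 20.
Ren has the highest bid, so Ren wins.
The second-highest bid is 130, so that is what Ren pays.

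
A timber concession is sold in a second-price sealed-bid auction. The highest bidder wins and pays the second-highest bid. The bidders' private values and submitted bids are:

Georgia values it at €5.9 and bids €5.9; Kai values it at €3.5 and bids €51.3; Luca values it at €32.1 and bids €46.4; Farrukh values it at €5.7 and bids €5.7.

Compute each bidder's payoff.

Ranking the bids: Kai €51.3, then Luca €46.4, then Georgia €5.9, then Farrukh €5.7.
Kai has the top bid and wins; the price is the second-highest bid, €46.4.
Kai's payoff = €3.5 − €46.4 = -€42.9. All other bidders lose, so their payoff is 0.

Georgia €0.0, Kai -€42.9, Luca €0.0, Farrukh €0.0.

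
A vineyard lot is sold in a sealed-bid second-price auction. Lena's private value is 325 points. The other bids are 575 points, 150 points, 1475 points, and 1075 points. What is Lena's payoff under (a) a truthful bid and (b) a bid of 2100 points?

The highest competing bid is 1475 points.
Bidding truthfully at 325 points: the top bid is 1475 points (a rival), so Lena loses. Payoff = 0 points.
Bidding 2100 points: Lena has the top bid, wins, and pays the second-highest bid 1475 points. Payoff = 325 points − 1475 points = -1150 points.

(a) 0 points  (b) -1150 points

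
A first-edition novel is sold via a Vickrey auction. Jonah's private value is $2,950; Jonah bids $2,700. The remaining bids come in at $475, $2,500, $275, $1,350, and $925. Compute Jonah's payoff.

$450

Highest competing bid: $2,500.
Jonah's bid $2,700 is the highest overall, so Jonah wins and pays the second-highest bid, $2,500.
Payoff = value − price = $2,950 − $2,500 = $450.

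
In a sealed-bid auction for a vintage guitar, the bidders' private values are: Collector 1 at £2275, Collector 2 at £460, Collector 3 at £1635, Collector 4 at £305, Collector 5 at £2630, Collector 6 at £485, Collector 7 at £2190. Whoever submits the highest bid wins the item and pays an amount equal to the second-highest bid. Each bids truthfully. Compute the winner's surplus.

Winner's surplus: £355.

Bids in descending order: Collector 5 £2630; Collector 1 £2275; Collector 7 £2190; Collector 3 £1635; Collector 6 £485; Collector 2 £460; Collector 4 £305.
Collector 5 wins with the top bid and pays the second-highest, £2275.
Surplus = £2630 − £2275 = £355.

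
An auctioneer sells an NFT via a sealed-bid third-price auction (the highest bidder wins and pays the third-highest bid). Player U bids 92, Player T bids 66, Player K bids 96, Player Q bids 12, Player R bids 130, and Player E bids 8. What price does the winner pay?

The winner pays 92.

Bids in descending order: Player R 130, then Player K 96, then Player U 92, then Player T 66, then Player Q 12, then Player E 8.
Player R is the highest bidder, so Player R wins.
Under the third-price rule, the price is the third-highest bid: 92.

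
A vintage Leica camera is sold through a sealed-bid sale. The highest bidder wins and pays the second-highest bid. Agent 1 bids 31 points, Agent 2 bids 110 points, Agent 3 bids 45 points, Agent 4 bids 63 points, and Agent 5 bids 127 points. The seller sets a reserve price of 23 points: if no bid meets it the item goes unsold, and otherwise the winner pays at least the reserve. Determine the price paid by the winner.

Sorted high to low: Agent 5 127 points, then Agent 2 110 points, then Agent 4 63 points, then Agent 3 45 points, then Agent 1 31 points.
Agent 5 has the highest bid, so Agent 5 wins.
The second-highest bid is 110 points, which exceeds the reserve, so that sets the price.

The winner pays 110 points.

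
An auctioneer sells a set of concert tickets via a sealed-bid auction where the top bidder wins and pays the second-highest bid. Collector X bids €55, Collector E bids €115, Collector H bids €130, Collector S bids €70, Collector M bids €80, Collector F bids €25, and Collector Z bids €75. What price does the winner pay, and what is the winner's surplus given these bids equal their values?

Bids in descending order: Collector H €130 > Collector E €115 > Collector M €80 > Collector Z €75 > Collector S €70 > Collector X €55 > Collector F €25.
Collector H is the highest bidder, so Collector H wins.
Under the second-price rule, the price is the second-highest bid: €115.
Surplus = €130 − €115 = €15.

Price €115; surplus €15.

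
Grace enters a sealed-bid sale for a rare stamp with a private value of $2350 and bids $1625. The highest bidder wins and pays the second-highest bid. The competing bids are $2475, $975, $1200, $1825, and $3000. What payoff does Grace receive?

Highest competing bid: $3000.
Grace's bid $1625 is not the highest, so Grace loses, pays nothing, and earns zero payoff.

Payoff = $0.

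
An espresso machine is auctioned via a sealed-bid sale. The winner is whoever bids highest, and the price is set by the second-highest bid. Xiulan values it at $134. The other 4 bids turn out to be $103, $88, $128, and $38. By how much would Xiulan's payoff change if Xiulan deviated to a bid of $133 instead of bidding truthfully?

Change in payoff: $0.

The highest competing bid is $128.
Bidding truthfully at $134: Xiulan has the top bid, wins, and pays the second-highest bid $128. Payoff = $134 − $128 = $6.
Bidding $133: Xiulan has the top bid, wins, and pays the second-highest bid $128. Payoff = $134 − $128 = $6.
Change = $6 − $6 = $0.
The bid only affects whether you win, not the price — here both bids land on the same side of the top rival bid, so the deviation is payoff-neutral.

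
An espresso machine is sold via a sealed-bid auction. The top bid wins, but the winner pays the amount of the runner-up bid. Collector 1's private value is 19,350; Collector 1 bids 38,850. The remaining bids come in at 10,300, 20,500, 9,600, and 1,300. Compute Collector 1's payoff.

The bidder's payoff: -1,150.

Highest competing bid: 20,500.
Collector 1's bid 38,850 is the highest overall, so Collector 1 wins and pays the second-highest bid, 20,500.
Payoff = value − price = 19,350 − 20,500 = -1,150.
Overbidding won the item at a price above value — truthful bidding would have avoided this loss.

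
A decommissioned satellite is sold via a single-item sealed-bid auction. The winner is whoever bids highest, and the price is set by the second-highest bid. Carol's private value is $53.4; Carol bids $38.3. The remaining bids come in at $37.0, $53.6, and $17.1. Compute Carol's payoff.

Highest competing bid: $53.6.
Carol's bid $38.3 is not the highest, so Carol loses, pays nothing, and earns zero payoff.

Carol's payoff: $0.0.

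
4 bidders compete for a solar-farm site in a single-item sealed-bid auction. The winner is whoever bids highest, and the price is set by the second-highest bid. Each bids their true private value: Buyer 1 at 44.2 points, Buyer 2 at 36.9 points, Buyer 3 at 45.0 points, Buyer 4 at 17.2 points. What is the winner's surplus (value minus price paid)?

Surplus = 0.8 points.

Sorted high to low: Buyer 3 45.0 points, then Buyer 1 44.2 points, then Buyer 2 36.9 points, then Buyer 4 17.2 points.
Buyer 3 wins with the top bid and pays the second-highest, 44.2 points.
Surplus = 45.0 points − 44.2 points = 0.8 points.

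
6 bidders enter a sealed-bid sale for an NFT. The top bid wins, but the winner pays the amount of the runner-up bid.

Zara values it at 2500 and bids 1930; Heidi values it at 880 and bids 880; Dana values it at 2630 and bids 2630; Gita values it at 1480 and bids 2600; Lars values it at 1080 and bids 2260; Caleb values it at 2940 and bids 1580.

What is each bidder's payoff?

Zara 0, Heidi 0, Dana 30, Gita 0, Lars 0, Caleb 0.

Ordered from highest: Dana 2630, then Gita 2600, then Lars 2260, then Zara 1930, then Caleb 1580, then Heidi 880.
Dana has the top bid and wins; the price is the second-highest bid, 2600.
Dana's payoff = 2630 − 2600 = 30. All other bidders lose, so their payoff is 0.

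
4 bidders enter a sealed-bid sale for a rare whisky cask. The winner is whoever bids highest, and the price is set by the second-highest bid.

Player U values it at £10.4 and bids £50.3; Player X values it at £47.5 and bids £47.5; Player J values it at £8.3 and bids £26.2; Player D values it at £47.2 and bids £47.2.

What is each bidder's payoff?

Payoffs: Player U -£37.1, Player X £0.0, Player J £0.0, Player D £0.0.

Bids in descending order: Player U £50.3; Player X £47.5; Player D £47.2; Player J £26.2.
Player U has the top bid and wins; the price is the second-highest bid, £47.5.
Player U's payoff = £10.4 − £47.5 = -£37.1. All other bidders lose, so their payoff is 0.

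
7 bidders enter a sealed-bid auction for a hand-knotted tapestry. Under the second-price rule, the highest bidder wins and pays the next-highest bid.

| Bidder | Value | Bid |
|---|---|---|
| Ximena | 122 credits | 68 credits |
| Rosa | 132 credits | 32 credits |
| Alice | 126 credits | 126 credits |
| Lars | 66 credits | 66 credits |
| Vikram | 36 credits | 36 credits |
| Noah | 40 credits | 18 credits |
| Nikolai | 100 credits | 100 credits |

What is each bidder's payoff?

Payoffs: Ximena 0 credits, Rosa 0 credits, Alice 26 credits, Lars 0 credits, Vikram 0 credits, Noah 0 credits, Nikolai 0 credits.

Ordered from highest: Alice 126 credits; Nikolai 100 credits; Ximena 68 credits; Lars 66 credits; Vikram 36 credits; Rosa 32 credits; Noah 18 credits.
Alice has the top bid and wins; the price is the second-highest bid, 100 credits.
Alice's payoff = 126 credits − 100 credits = 26 credits. All other bidders lose, so their payoff is 0.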